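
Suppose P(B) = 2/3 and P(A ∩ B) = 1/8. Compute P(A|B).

P(A|B) = P(A ∩ B) / P(B)
= (1/8) / (2/3)
= 3/16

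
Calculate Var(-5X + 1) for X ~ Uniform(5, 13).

For X ~ Uniform(5, 13):
Var(X) = \frac{16}{3}
Var(-5X + 1) = (-5)² × Var(X) = 25 × \frac{16}{3} = \frac{400}{3}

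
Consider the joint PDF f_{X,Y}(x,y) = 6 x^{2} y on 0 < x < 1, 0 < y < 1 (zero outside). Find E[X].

E[X] = ∫_0^1 ∫_0^1 x × f(x,y) dy dx
= ∫_0^1 ∫_0^1 x × (6 x^{2} y) dy dx
= \frac{3}{4}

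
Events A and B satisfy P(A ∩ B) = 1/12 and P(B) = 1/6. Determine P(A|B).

P(A|B) = P(A ∩ B) / P(B)
= (1/12) / (1/6)
= 1/2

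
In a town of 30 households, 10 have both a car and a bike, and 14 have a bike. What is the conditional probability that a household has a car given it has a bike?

P(A ∩ B) = 10/30 = 1/3
P(B) = 14/30 = 7/15
P(A|B) = P(A ∩ B) / P(B) = (1/3) / (7/15) = 5/7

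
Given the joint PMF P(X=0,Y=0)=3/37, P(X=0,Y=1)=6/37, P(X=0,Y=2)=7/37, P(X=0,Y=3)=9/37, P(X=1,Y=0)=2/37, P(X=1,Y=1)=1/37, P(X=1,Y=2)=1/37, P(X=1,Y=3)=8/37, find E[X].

First find marginal of X:
P(X=0) = 25/37
P(X=1) = 12/37
E[X] = 0 × 25/37 + 1 × 12/37 = 12/37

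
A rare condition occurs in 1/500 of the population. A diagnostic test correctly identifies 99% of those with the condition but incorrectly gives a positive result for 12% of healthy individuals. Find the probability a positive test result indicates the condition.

Let D = the rare event, + = positive/flagged.
P(D) = 1/500
P(+|D) = 99/100
P(+|D') = 12/100 = 3/25
P(+) = P(+|D)P(D) + P(+|D')P(D')
     = \frac{99}{100} × \frac{1}{500} + \frac{3}{25} × \frac{499}{500}
     = \frac{6087}{50000}
P(D|+) = P(+|D)P(D)/P(+) = \frac{33}{2029}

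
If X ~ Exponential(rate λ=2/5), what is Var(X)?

For X ~ Exponential(rate λ=2/5):
Var(X) = \frac{25}{4}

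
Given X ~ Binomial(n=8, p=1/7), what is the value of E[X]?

For X ~ Binomial(n=8, p=1/7), the expected value is:
E[X] = \frac{8}{7}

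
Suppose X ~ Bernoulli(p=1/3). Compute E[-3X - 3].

For X ~ Bernoulli(p=1/3):
E[X] = \frac{1}{3}
E[-3X - 3] = -3 × E[X] - 3 = -4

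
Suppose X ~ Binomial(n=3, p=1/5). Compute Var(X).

For X ~ Binomial(n=3, p=1/5):
Var(X) = \frac{12}{25}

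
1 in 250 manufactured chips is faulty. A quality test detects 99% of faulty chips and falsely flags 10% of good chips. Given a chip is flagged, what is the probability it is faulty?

Let D = the rare event, + = positive/flagged.
P(D) = 1/250
P(+|D) = 99/100
P(+|D') = 10/100 = 1/10
P(+) = P(+|D)P(D) + P(+|D')P(D')
     = \frac{99}{100} × \frac{1}{250} + \frac{1}{10} × \frac{249}{250}
     = \frac{2589}{25000}
P(D|+) = P(+|D)P(D)/P(+) = \frac{33}{863}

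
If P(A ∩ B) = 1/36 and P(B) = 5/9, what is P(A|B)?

P(A|B) = P(A ∩ B) / P(B)
= (1/36) / (5/9)
= 1/20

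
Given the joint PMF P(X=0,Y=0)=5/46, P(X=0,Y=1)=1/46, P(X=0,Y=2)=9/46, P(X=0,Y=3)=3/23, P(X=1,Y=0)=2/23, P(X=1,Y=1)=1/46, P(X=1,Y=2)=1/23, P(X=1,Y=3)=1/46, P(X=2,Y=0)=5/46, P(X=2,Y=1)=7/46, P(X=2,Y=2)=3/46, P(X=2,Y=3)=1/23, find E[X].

First find marginal of X:
P(X=0) = 21/46
P(X=1) = 4/23
P(X=2) = 17/46
E[X] = 0 × 21/46 + 1 × 4/23 + 2 × 17/46 = 21/23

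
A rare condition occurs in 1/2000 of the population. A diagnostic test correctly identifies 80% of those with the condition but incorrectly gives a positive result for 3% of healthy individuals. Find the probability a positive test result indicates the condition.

Let D = the rare event, + = positive/flagged.
P(D) = 1/2000
P(+|D) = 80/100 = 4/5
P(+|D') = 3/100
P(+) = P(+|D)P(D) + P(+|D')P(D')
     = \frac{4}{5} × \frac{1}{2000} + \frac{3}{100} × \frac{1999}{2000}
     = \frac{6077}{200000}
P(D|+) = P(+|D)P(D)/P(+) = \frac{80}{6077}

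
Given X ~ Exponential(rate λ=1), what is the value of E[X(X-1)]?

E[X(X-1)] = E[X² - X] = E[X²] - E[X]
E[X] = 1
E[X²] = Var(X) + (E[X])² = 1 + (1)² = 2
E[X(X-1)] = 2 - 1 = 1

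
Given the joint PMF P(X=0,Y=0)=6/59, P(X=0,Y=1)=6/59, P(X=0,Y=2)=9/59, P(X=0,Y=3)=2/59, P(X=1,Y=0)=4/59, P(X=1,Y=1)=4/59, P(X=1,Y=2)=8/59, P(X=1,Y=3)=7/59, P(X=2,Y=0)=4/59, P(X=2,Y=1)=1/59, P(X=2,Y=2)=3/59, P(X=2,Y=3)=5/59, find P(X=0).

P(X=0) = P(X=0,Y=0) + P(X=0,Y=1) + P(X=0,Y=2) + P(X=0,Y=3)
= 6/59 + 6/59 + 9/59 + 2/59
= 23/59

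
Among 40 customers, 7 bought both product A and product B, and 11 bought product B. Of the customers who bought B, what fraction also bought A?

P(A ∩ B) = 7/40
P(B) = 11/40
P(A|B) = P(A ∩ B) / P(B) = (7/40) / (11/40) = 7/11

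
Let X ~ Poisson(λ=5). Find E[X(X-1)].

E[X(X-1)] = E[X² - X] = E[X²] - E[X]
E[X] = 5
E[X²] = Var(X) + (E[X])² = 5 + (5)² = 30
E[X(X-1)] = 30 - 5 = 25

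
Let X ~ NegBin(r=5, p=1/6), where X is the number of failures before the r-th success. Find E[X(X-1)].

E[X(X-1)] = E[X² - X] = E[X²] - E[X]
E[X] = 25
E[X²] = Var(X) + (E[X])² = 150 + (25)² = 775
E[X(X-1)] = 775 - 25 = 750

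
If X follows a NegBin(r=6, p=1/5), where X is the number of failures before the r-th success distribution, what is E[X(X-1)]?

E[X(X-1)] = E[X² - X] = E[X²] - E[X]
E[X] = 24
E[X²] = Var(X) + (E[X])² = 120 + (24)² = 696
E[X(X-1)] = 696 - 24 = 672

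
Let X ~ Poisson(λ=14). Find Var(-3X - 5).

For X ~ Poisson(λ=14):
Var(X) = 14
Var(-3X - 5) = (-3)² × Var(X) = 9 × 14 = 126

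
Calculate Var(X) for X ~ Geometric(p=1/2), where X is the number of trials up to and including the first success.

For X ~ Geometric(p=1/2), where X is the number of trials up to and including the first success:
Var(X) = 2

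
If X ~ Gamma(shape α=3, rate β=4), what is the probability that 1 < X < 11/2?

P(1 < X < 11/2) = ∫_{1}^{11/2} f(x) dx
where f(x) = 32 x^{2} e^{- 4 x}
= \frac{-265 + 13 e^{18}}{e^{22}}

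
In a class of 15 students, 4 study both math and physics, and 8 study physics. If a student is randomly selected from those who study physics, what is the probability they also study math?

P(A ∩ B) = 4/15
P(B) = 8/15
P(A|B) = P(A ∩ B) / P(B) = (4/15) / (8/15) = 1/2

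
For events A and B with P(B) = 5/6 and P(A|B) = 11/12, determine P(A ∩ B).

By definition, P(A|B) = P(A ∩ B) / P(B)
So P(A ∩ B) = P(A|B) × P(B)
= 11/12 × 5/6
= 55/72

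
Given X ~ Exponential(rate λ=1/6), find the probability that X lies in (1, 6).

P(1 < X < 6) = ∫_{1}^{6} f(x) dx
where f(x) = \frac{e^{- \frac{x}{6}}}{6}
= - \frac{1}{e} + e^{- \frac{1}{6}}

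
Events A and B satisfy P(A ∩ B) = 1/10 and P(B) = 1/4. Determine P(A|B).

P(A|B) = P(A ∩ B) / P(B)
= (1/10) / (1/4)
= 2/5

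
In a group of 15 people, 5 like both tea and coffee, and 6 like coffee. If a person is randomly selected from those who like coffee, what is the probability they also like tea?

P(A ∩ B) = 5/15 = 1/3
P(B) = 6/15 = 2/5
P(A|B) = P(A ∩ B) / P(B) = (1/3) / (2/5) = 5/6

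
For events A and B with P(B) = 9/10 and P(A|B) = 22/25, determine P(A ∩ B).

By definition, P(A|B) = P(A ∩ B) / P(B)
So P(A ∩ B) = P(A|B) × P(B)
= 22/25 × 9/10
= 99/125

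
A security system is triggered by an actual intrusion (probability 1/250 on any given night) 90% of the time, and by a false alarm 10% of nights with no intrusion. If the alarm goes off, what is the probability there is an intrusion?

Let D = the rare event, + = positive/flagged.
P(D) = 1/250
P(+|D) = 90/100 = 9/10
P(+|D') = 10/100 = 1/10
P(+) = P(+|D)P(D) + P(+|D')P(D')
     = \frac{9}{10} × \frac{1}{250} + \frac{1}{10} × \frac{249}{250}
     = \frac{129}{1250}
P(D|+) = P(+|D)P(D)/P(+) = \frac{3}{86}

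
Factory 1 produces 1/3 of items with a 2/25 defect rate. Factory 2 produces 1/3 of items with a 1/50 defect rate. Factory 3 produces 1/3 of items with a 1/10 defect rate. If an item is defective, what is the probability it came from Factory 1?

Using Bayes' theorem:
P(F1) = 1/3, P(D|F1) = 2/25
P(F2) = 1/3, P(D|F2) = 1/50
P(F3) = 1/3, P(D|F3) = 1/10
P(D) = P(D|F1)P(F1) + P(D|F2)P(F2) + P(D|F3)P(F3)
     = \frac{1}{15}
P(F1|D) = P(D|F1)P(F1) / P(D)
= \frac{2}{5}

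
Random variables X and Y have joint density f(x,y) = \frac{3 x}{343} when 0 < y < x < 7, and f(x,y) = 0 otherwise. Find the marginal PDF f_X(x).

f_X(x) = ∫_0^x \frac{3 x}{343} dy = \frac{3 x^{2}}{343}
for 0 < x < 7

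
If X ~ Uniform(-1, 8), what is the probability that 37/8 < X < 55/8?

P(37/8 < X < 55/8) = ∫_{37/8}^{55/8} f(x) dx
where f(x) = \frac{1}{9}
= \frac{1}{4}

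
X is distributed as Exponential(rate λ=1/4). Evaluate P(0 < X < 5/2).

P(0 < X < 5/2) = ∫_{0}^{5/2} f(x) dx
where f(x) = \frac{e^{- \frac{x}{4}}}{4}
= 1 - e^{- \frac{5}{8}}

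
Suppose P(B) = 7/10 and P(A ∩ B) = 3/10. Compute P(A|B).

P(A|B) = P(A ∩ B) / P(B)
= (3/10) / (7/10)
= 3/7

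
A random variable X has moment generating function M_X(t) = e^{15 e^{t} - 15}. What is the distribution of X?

The MGF M(t) = e^{15 e^{t} - 15} is the standard form for the Poisson distribution.
Comparing with the known MGF formula identifies: Poisson(λ=15)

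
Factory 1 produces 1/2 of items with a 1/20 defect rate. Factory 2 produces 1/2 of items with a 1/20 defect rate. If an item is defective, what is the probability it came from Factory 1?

Using Bayes' theorem:
P(F1) = 1/2, P(D|F1) = 1/20
P(F2) = 1/2, P(D|F2) = 1/20
P(D) = P(D|F1)P(F1) + P(D|F2)P(F2)
     = \frac{1}{20}
P(F1|D) = P(D|F1)P(F1) / P(D)
= \frac{1}{2}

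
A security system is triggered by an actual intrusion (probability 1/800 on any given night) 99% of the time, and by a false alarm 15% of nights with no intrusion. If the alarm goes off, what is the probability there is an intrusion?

Let D = the rare event, + = positive/flagged.
P(D) = 1/800
P(+|D) = 99/100
P(+|D') = 15/100 = 3/20
P(+) = P(+|D)P(D) + P(+|D')P(D')
     = \frac{99}{100} × \frac{1}{800} + \frac{3}{20} × \frac{799}{800}
     = \frac{3021}{20000}
P(D|+) = P(+|D)P(D)/P(+) = \frac{33}{4028}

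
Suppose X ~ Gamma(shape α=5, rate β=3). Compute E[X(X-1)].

E[X(X-1)] = E[X² - X] = E[X²] - E[X]
E[X] = \frac{5}{3}
E[X²] = Var(X) + (E[X])² = \frac{5}{9} + (\frac{5}{3})² = \frac{10}{3}
E[X(X-1)] = \frac{10}{3} - \frac{5}{3} = \frac{5}{3}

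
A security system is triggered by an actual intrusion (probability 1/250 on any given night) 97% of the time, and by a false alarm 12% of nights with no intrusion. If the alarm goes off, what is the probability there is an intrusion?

Let D = the rare event, + = positive/flagged.
P(D) = 1/250
P(+|D) = 97/100
P(+|D') = 12/100 = 3/25
P(+) = P(+|D)P(D) + P(+|D')P(D')
     = \frac{97}{100} × \frac{1}{250} + \frac{3}{25} × \frac{249}{250}
     = \frac{617}{5000}
P(D|+) = P(+|D)P(D)/P(+) = \frac{97}{3085}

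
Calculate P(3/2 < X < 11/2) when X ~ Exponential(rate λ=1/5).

P(3/2 < X < 11/2) = ∫_{3/2}^{11/2} f(x) dx
where f(x) = \frac{e^{- \frac{x}{5}}}{5}
= - \frac{1 - e^{\frac{4}{5}}}{e^{\frac{11}{10}}}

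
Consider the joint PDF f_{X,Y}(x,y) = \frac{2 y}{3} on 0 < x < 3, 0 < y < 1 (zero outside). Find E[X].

f_X(x) = ∫_0^1 \frac{2 y}{3} dy = \frac{1}{3}
E[X] = ∫_0^3 x × (\frac{1}{3}) dx = \frac{3}{2}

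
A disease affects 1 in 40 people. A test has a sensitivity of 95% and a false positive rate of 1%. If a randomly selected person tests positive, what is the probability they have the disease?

Let D = the rare event, + = positive/flagged.
P(D) = 1/40
P(+|D) = 95/100 = 19/20
P(+|D') = 1/100
P(+) = P(+|D)P(D) + P(+|D')P(D')
     = \frac{19}{20} × \frac{1}{40} + \frac{1}{100} × \frac{39}{40}
     = \frac{67}{2000}
P(D|+) = P(+|D)P(D)/P(+) = \frac{95}{134}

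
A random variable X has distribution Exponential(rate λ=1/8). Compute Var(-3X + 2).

For X ~ Exponential(rate λ=1/8):
Var(X) = 64
Var(-3X + 2) = (-3)² × Var(X) = 9 × 64 = 576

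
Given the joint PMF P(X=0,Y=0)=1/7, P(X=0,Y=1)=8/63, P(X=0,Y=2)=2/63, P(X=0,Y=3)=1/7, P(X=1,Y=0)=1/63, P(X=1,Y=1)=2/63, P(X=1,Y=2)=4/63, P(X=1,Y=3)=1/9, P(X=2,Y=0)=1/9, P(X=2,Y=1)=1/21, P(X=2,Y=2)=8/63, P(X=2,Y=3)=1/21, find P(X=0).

P(X=0) = P(X=0,Y=0) + P(X=0,Y=1) + P(X=0,Y=2) + P(X=0,Y=3)
= 1/7 + 8/63 + 2/63 + 1/7
= 4/9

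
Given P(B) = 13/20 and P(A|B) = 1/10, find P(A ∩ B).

By definition, P(A|B) = P(A ∩ B) / P(B)
So P(A ∩ B) = P(A|B) × P(B)
= 1/10 × 13/20
= 13/200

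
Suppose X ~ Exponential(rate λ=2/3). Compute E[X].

For X ~ Exponential(rate λ=2/3), the expected value is:
E[X] = \frac{3}{2}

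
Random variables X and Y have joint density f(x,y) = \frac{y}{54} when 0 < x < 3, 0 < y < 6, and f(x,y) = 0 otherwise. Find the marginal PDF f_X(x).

f_X(x) = ∫_0^6 f(x,y) dy
= ∫_0^6 \frac{y}{54} dy
= \frac{1}{3} for 0 < x < 3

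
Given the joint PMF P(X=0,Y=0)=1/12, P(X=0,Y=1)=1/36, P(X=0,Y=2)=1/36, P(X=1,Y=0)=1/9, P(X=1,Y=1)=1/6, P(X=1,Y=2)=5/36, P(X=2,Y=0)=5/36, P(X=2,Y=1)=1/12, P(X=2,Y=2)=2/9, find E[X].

First find marginal of X:
P(X=0) = 5/36
P(X=1) = 5/12
P(X=2) = 4/9
E[X] = 0 × 5/36 + 1 × 5/12 + 2 × 4/9 = 47/36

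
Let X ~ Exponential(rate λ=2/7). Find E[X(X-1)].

E[X(X-1)] = E[X² - X] = E[X²] - E[X]
E[X] = \frac{7}{2}
E[X²] = Var(X) + (E[X])² = \frac{49}{4} + (\frac{7}{2})² = \frac{49}{2}
E[X(X-1)] = \frac{49}{2} - \frac{7}{2} = 21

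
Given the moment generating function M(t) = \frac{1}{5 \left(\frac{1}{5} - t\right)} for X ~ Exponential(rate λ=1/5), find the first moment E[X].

To find E[X], compute M^(1)(0):
M^(1)(t) = \frac{1}{5 \left(\frac{1}{5} - t\right)^{2}}
M^(1)(0) = 5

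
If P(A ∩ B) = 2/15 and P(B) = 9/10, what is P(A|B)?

P(A|B) = P(A ∩ B) / P(B)
= (2/15) / (9/10)
= 4/27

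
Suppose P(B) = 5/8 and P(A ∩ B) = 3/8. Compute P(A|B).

P(A|B) = P(A ∩ B) / P(B)
= (3/8) / (5/8)
= 3/5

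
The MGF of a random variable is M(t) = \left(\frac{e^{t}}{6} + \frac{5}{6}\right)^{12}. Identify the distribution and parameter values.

The MGF M(t) = \left(\frac{e^{t}}{6} + \frac{5}{6}\right)^{12} is the standard form for the Binomial distribution.
Comparing with the known MGF formula identifies: Binomial(n=12, p=1/6)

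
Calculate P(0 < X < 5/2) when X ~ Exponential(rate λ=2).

P(0 < X < 5/2) = ∫_{0}^{5/2} f(x) dx
where f(x) = 2 e^{- 2 x}
= 1 - e^{-5}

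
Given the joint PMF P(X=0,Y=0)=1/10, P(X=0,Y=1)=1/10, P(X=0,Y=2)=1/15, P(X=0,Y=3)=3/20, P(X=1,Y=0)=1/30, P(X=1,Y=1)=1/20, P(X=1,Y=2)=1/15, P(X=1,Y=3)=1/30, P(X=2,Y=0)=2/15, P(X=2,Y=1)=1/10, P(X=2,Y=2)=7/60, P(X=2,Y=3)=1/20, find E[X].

First find marginal of X:
P(X=0) = 5/12
P(X=1) = 11/60
P(X=2) = 2/5
E[X] = 0 × 5/12 + 1 × 11/60 + 2 × 2/5 = 59/60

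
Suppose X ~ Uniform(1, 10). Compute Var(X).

For X ~ Uniform(1, 10):
Var(X) = \frac{27}{4}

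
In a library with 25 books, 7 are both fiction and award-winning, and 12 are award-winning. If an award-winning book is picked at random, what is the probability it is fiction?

P(A ∩ B) = 7/25
P(B) = 12/25
P(A|B) = P(A ∩ B) / P(B) = (7/25) / (12/25) = 7/12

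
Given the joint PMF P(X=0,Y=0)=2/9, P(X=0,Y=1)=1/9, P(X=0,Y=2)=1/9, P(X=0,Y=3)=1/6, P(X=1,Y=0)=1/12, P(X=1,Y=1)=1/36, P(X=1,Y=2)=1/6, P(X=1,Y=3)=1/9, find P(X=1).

P(X=1) = P(X=1,Y=0) + P(X=1,Y=1) + P(X=1,Y=2) + P(X=1,Y=3)
= 1/12 + 1/36 + 1/6 + 1/9
= 7/18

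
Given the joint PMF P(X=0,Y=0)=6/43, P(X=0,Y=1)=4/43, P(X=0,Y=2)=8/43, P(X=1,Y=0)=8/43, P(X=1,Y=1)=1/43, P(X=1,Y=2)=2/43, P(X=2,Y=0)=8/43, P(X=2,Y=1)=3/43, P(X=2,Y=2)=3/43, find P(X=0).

P(X=0) = P(X=0,Y=0) + P(X=0,Y=1) + P(X=0,Y=2)
= 6/43 + 4/43 + 8/43
= 18/43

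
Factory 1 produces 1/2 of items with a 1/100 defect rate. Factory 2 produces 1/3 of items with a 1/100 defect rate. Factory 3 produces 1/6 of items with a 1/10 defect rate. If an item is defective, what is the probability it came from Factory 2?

Using Bayes' theorem:
P(F1) = 1/2, P(D|F1) = 1/100
P(F2) = 1/3, P(D|F2) = 1/100
P(F3) = 1/6, P(D|F3) = 1/10
P(D) = P(D|F1)P(F1) + P(D|F2)P(F2) + P(D|F3)P(F3)
     = \frac{1}{40}
P(F2|D) = P(D|F2)P(F2) / P(D)
= \frac{2}{15}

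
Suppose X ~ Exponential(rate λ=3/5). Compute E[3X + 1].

For X ~ Exponential(rate λ=3/5):
E[X] = \frac{5}{3}
E[3X + 1] = 3 × E[X] + 1 = 6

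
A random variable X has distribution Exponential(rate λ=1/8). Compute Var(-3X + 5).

For X ~ Exponential(rate λ=1/8):
Var(X) = 64
Var(-3X + 5) = (-3)² × Var(X) = 9 × 64 = 576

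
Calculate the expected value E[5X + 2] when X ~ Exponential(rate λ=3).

For X ~ Exponential(rate λ=3):
E[X] = \frac{1}{3}
E[5X + 2] = 5 × E[X] + 2 = \frac{11}{3}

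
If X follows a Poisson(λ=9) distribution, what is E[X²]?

Using the identity E[X²] = Var(X) + (E[X])²:
E[X] = 9
Var(X) = 9
E[X²] = 9 + (9)²
= 90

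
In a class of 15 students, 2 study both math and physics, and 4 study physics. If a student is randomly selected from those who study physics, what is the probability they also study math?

P(A ∩ B) = 2/15
P(B) = 4/15
P(A|B) = P(A ∩ B) / P(B) = (2/15) / (4/15) = 1/2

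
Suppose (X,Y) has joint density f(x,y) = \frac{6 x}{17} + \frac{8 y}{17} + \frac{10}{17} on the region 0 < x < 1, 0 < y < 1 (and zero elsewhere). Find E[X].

E[X] = ∫_0^1 ∫_0^1 x × f(x,y) dy dx
= ∫_0^1 ∫_0^1 x × (\frac{6 x}{17} + \frac{8 y}{17} + \frac{10}{17}) dy dx
= \frac{9}{17}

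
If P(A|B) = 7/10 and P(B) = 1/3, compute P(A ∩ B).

By definition, P(A|B) = P(A ∩ B) / P(B)
So P(A ∩ B) = P(A|B) × P(B)
= 7/10 × 1/3
= 7/30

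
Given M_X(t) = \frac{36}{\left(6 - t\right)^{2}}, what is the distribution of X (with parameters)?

The MGF M(t) = \frac{36}{\left(6 - t\right)^{2}} is the standard form for the Gamma distribution.
Comparing with the known MGF formula identifies: Gamma(shape α=2, rate β=6)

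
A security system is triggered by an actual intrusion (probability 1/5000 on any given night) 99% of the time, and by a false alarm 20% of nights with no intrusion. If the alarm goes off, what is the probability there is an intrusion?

Let D = the rare event, + = positive/flagged.
P(D) = 1/5000
P(+|D) = 99/100
P(+|D') = 20/100 = 1/5
P(+) = P(+|D)P(D) + P(+|D')P(D')
     = \frac{99}{100} × \frac{1}{5000} + \frac{1}{5} × \frac{4999}{5000}
     = \frac{100079}{500000}
P(D|+) = P(+|D)P(D)/P(+) = \frac{99}{100079}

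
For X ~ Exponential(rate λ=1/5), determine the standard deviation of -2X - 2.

For X ~ Exponential(rate λ=1/5):
Var(X) = 25
SD(X) = √(Var(X)) = √(25) = 5
SD(-2X - 2) = |-2| × SD(X) = 2 × 5 = 10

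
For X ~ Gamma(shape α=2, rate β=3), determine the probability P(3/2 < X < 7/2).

P(3/2 < X < 7/2) = ∫_{3/2}^{7/2} f(x) dx
where f(x) = 9 x e^{- 3 x}
= \frac{-23 + 11 e^{6}}{2 e^{\frac{21}{2}}}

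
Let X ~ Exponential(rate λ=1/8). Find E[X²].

Using the identity E[X²] = Var(X) + (E[X])²:
E[X] = 8
Var(X) = 64
E[X²] = 64 + (8)²
= 128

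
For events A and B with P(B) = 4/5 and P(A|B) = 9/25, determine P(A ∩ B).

By definition, P(A|B) = P(A ∩ B) / P(B)
So P(A ∩ B) = P(A|B) × P(B)
= 9/25 × 4/5
= 36/125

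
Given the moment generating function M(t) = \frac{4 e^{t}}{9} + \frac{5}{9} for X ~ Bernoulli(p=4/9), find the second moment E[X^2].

To find E[X^2], compute M^(2)(0):
M^(1)(t) = \frac{4 e^{t}}{9}
M^(2)(t) = \frac{4 e^{t}}{9}
M^(2)(0) = \frac{4}{9}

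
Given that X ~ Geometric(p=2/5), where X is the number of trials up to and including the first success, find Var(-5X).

For X ~ Geometric(p=2/5), where X is the number of trials up to and including the first success:
Var(X) = \frac{15}{4}
Var(-5X) = (-5)² × Var(X) = 25 × \frac{15}{4} = \frac{375}{4}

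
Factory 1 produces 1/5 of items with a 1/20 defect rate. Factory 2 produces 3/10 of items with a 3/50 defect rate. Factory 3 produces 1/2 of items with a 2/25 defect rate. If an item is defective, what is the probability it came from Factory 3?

Using Bayes' theorem:
P(F1) = 1/5, P(D|F1) = 1/20
P(F2) = 3/10, P(D|F2) = 3/50
P(F3) = 1/2, P(D|F3) = 2/25
P(D) = P(D|F1)P(F1) + P(D|F2)P(F2) + P(D|F3)P(F3)
     = \frac{17}{250}
P(F3|D) = P(D|F3)P(F3) / P(D)
= \frac{10}{17}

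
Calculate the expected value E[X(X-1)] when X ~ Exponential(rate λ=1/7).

E[X(X-1)] = E[X² - X] = E[X²] - E[X]
E[X] = 7
E[X²] = Var(X) + (E[X])² = 49 + (7)² = 98
E[X(X-1)] = 98 - 7 = 91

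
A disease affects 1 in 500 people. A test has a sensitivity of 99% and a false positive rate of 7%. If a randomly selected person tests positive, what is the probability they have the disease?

Let D = the rare event, + = positive/flagged.
P(D) = 1/500
P(+|D) = 99/100
P(+|D') = 7/100
P(+) = P(+|D)P(D) + P(+|D')P(D')
     = \frac{99}{100} × \frac{1}{500} + \frac{7}{100} × \frac{499}{500}
     = \frac{449}{6250}
P(D|+) = P(+|D)P(D)/P(+) = \frac{99}{3592}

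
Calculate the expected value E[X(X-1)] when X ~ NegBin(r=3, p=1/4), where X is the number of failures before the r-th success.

E[X(X-1)] = E[X² - X] = E[X²] - E[X]
E[X] = 9
E[X²] = Var(X) + (E[X])² = 36 + (9)² = 117
E[X(X-1)] = 117 - 9 = 108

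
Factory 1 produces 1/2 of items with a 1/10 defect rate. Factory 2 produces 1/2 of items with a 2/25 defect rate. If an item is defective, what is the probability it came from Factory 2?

Using Bayes' theorem:
P(F1) = 1/2, P(D|F1) = 1/10
P(F2) = 1/2, P(D|F2) = 2/25
P(D) = P(D|F1)P(F1) + P(D|F2)P(F2)
     = \frac{9}{100}
P(F2|D) = P(D|F2)P(F2) / P(D)
= \frac{4}{9}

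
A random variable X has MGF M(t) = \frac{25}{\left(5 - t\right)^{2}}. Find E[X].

To find E[X], compute M^(1)(0):
M^(1)(t) = \frac{50}{\left(5 - t\right)^{3}}
M^(1)(0) = \frac{2}{5}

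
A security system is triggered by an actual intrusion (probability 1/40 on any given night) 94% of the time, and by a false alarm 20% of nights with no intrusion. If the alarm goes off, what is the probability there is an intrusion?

Let D = the rare event, + = positive/flagged.
P(D) = 1/40
P(+|D) = 94/100 = 47/50
P(+|D') = 20/100 = 1/5
P(+) = P(+|D)P(D) + P(+|D')P(D')
     = \frac{47}{50} × \frac{1}{40} + \frac{1}{5} × \frac{39}{40}
     = \frac{437}{2000}
P(D|+) = P(+|D)P(D)/P(+) = \frac{47}{437}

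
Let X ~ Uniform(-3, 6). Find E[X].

For X ~ Uniform(-3, 6), the expected value is:
E[X] = \frac{3}{2}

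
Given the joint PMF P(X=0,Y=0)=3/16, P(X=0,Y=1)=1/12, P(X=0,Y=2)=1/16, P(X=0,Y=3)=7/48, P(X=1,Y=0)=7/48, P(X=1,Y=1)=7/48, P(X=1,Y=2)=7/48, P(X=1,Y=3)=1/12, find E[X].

First find marginal of X:
P(X=0) = 23/48
P(X=1) = 25/48
E[X] = 0 × 23/48 + 1 × 25/48 = 25/48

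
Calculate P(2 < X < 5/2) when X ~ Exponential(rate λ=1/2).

P(2 < X < 5/2) = ∫_{2}^{5/2} f(x) dx
where f(x) = \frac{e^{- \frac{x}{2}}}{2}
= - \frac{1}{e^{\frac{5}{4}}} + e^{-1}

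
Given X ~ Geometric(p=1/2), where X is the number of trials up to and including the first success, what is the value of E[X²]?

Using the identity E[X²] = Var(X) + (E[X])²:
E[X] = 2
Var(X) = 2
E[X²] = 2 + (2)²
= 6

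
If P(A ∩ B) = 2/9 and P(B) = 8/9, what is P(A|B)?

P(A|B) = P(A ∩ B) / P(B)
= (2/9) / (8/9)
= 1/4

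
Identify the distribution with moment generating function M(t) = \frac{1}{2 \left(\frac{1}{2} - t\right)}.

The MGF M(t) = \frac{1}{2 \left(\frac{1}{2} - t\right)} is the standard form for the Exponential distribution.
Comparing with the known MGF formula identifies: Exponential(rate λ=1/2)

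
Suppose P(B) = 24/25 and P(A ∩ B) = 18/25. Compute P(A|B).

P(A|B) = P(A ∩ B) / P(B)
= (18/25) / (24/25)
= 3/4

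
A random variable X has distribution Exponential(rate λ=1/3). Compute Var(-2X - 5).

For X ~ Exponential(rate λ=1/3):
Var(X) = 9
Var(-2X - 5) = (-2)² × Var(X) = 4 × 9 = 36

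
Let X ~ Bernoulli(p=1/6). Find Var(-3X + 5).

For X ~ Bernoulli(p=1/6):
Var(X) = \frac{5}{36}
Var(-3X + 5) = (-3)² × Var(X) = 9 × \frac{5}{36} = \frac{5}{4}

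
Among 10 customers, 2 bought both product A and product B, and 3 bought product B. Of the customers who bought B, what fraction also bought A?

P(A ∩ B) = 2/10 = 1/5
P(B) = 3/10
P(A|B) = P(A ∩ B) / P(B) = (1/5) / (3/10) = 2/3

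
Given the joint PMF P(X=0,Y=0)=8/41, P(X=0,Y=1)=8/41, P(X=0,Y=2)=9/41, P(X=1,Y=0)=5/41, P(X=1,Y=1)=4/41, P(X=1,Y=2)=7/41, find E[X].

First find marginal of X:
P(X=0) = 25/41
P(X=1) = 16/41
E[X] = 0 × 25/41 + 1 × 16/41 = 16/41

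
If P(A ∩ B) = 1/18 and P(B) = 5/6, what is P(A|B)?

P(A|B) = P(A ∩ B) / P(B)
= (1/18) / (5/6)
= 1/15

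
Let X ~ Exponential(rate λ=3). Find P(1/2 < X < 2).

P(1/2 < X < 2) = ∫_{1/2}^{2} f(x) dx
where f(x) = 3 e^{- 3 x}
= - \frac{1}{e^{6}} + e^{- \frac{3}{2}}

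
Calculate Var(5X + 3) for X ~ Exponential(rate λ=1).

For X ~ Exponential(rate λ=1):
Var(X) = 1
Var(5X + 3) = (5)² × Var(X) = 25 × 1 = 25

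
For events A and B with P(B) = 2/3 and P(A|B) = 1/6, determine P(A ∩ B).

By definition, P(A|B) = P(A ∩ B) / P(B)
So P(A ∩ B) = P(A|B) × P(B)
= 1/6 × 2/3
= 1/9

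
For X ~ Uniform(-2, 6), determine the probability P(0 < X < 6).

P(0 < X < 6) = ∫_{0}^{6} f(x) dx
where f(x) = \frac{1}{8}
= \frac{3}{4}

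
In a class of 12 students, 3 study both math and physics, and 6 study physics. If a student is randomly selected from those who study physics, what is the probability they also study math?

P(A ∩ B) = 3/12 = 1/4
P(B) = 6/12 = 1/2
P(A|B) = P(A ∩ B) / P(B) = (1/4) / (1/2) = 1/2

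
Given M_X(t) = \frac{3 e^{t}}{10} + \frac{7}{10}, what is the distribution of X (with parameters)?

The MGF M(t) = \frac{3 e^{t}}{10} + \frac{7}{10} is the standard form for the Bernoulli distribution.
Comparing with the known MGF formula identifies: Bernoulli(p=3/10)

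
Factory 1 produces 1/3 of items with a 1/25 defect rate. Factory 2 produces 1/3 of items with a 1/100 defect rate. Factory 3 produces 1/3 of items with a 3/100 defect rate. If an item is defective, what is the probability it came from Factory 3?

Using Bayes' theorem:
P(F1) = 1/3, P(D|F1) = 1/25
P(F2) = 1/3, P(D|F2) = 1/100
P(F3) = 1/3, P(D|F3) = 3/100
P(D) = P(D|F1)P(F1) + P(D|F2)P(F2) + P(D|F3)P(F3)
     = \frac{2}{75}
P(F3|D) = P(D|F3)P(F3) / P(D)
= \frac{3}{8}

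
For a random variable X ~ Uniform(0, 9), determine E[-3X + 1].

For X ~ Uniform(0, 9):
E[X] = \frac{9}{2}
E[-3X + 1] = -3 × E[X] + 1 = - \frac{25}{2}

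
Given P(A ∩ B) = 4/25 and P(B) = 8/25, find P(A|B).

P(A|B) = P(A ∩ B) / P(B)
= (4/25) / (8/25)
= 1/2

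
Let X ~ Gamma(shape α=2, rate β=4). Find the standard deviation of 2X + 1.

For X ~ Gamma(shape α=2, rate β=4):
Var(X) = \frac{1}{8}
SD(X) = √(Var(X)) = √(\frac{1}{8}) = \frac{\sqrt{2}}{4}
SD(2X + 1) = |2| × SD(X) = 2 × \frac{\sqrt{2}}{4} = \frac{\sqrt{2}}{2}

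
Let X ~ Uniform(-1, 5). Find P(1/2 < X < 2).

P(1/2 < X < 2) = ∫_{1/2}^{2} f(x) dx
where f(x) = \frac{1}{6}
= \frac{1}{4}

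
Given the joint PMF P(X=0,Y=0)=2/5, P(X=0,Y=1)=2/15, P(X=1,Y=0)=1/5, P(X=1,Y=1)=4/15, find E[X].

First find marginal of X:
P(X=0) = 8/15
P(X=1) = 7/15
E[X] = 0 × 8/15 + 1 × 7/15 = 7/15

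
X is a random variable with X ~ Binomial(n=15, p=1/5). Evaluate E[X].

For X ~ Binomial(n=15, p=1/5), the expected value is:
E[X] = 3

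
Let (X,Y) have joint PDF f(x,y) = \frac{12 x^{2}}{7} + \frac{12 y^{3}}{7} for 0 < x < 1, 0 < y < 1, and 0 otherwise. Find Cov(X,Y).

E[XY] = ∫∫ xy × f(x,y) dx dy = \frac{27}{70}
E[X] = \frac{9}{14}
E[Y] = \frac{22}{35}
Cov(X,Y) = E[XY] - E[X]E[Y] = - \frac{9}{490}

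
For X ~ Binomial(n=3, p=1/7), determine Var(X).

For X ~ Binomial(n=3, p=1/7):
Var(X) = \frac{18}{49}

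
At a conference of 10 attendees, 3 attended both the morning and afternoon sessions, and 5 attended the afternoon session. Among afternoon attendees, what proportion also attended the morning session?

P(A ∩ B) = 3/10
P(B) = 5/10 = 1/2
P(A|B) = P(A ∩ B) / P(B) = (3/10) / (1/2) = 3/5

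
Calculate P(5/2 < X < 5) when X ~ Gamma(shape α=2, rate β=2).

P(5/2 < X < 5) = ∫_{5/2}^{5} f(x) dx
where f(x) = 4 x e^{- 2 x}
= \frac{-11 + 6 e^{5}}{e^{10}}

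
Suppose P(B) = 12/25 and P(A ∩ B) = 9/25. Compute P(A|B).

P(A|B) = P(A ∩ B) / P(B)
= (9/25) / (12/25)
= 3/4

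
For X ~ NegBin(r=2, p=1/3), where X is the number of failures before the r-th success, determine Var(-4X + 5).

For X ~ NegBin(r=2, p=1/3), where X is the number of failures before the r-th success:
Var(X) = 12
Var(-4X + 5) = (-4)² × Var(X) = 16 × 12 = 192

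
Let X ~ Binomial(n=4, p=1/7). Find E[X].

For X ~ Binomial(n=4, p=1/7), the expected value is:
E[X] = \frac{4}{7}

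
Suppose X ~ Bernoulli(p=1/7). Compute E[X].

For X ~ Bernoulli(p=1/7), the expected value is:
E[X] = \frac{1}{7}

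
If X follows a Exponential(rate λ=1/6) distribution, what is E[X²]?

Using the identity E[X²] = Var(X) + (E[X])²:
E[X] = 6
Var(X) = 36
E[X²] = 36 + (6)²
= 72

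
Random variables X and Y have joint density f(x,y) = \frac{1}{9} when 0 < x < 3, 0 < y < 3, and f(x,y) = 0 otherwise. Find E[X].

f_X(x) = ∫_0^3 \frac{1}{9} dy = \frac{1}{3}
E[X] = ∫_0^3 x × (\frac{1}{3}) dx = \frac{3}{2}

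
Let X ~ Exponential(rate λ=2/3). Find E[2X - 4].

For X ~ Exponential(rate λ=2/3):
E[X] = \frac{3}{2}
E[2X - 4] = 2 × E[X] - 4 = -1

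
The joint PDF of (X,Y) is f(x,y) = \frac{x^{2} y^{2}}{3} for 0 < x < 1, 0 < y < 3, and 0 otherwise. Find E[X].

f_X(x) = ∫_0^3 \frac{x^{2} y^{2}}{3} dy = 3 x^{2}
E[X] = ∫_0^1 x × (3 x^{2}) dx = \frac{3}{4}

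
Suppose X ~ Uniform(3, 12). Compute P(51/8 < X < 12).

P(51/8 < X < 12) = ∫_{51/8}^{12} f(x) dx
where f(x) = \frac{1}{9}
= \frac{5}{8}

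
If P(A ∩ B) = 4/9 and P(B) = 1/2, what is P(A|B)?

P(A|B) = P(A ∩ B) / P(B)
= (4/9) / (1/2)
= 8/9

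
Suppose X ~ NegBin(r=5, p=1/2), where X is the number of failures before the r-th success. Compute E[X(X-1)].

E[X(X-1)] = E[X² - X] = E[X²] - E[X]
E[X] = 5
E[X²] = Var(X) + (E[X])² = 10 + (5)² = 35
E[X(X-1)] = 35 - 5 = 30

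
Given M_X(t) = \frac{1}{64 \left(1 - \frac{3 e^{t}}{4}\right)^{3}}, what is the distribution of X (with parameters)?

The MGF M(t) = \frac{1}{64 \left(1 - \frac{3 e^{t}}{4}\right)^{3}} is the standard form for the NegativeBinomial distribution.
Comparing with the known MGF formula identifies: NegBin(r=3, p=1/4), X = failures before r-th success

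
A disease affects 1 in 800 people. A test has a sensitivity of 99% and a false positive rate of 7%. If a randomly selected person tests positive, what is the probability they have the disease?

Let D = the rare event, + = positive/flagged.
P(D) = 1/800
P(+|D) = 99/100
P(+|D') = 7/100
P(+) = P(+|D)P(D) + P(+|D')P(D')
     = \frac{99}{100} × \frac{1}{800} + \frac{7}{100} × \frac{799}{800}
     = \frac{1423}{20000}
P(D|+) = P(+|D)P(D)/P(+) = \frac{99}{5692}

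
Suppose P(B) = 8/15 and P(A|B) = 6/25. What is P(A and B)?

By definition, P(A|B) = P(A ∩ B) / P(B)
So P(A ∩ B) = P(A|B) × P(B)
= 6/25 × 8/15
= 16/125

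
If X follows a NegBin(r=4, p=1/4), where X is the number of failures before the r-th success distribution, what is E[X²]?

Using the identity E[X²] = Var(X) + (E[X])²:
E[X] = 12
Var(X) = 48
E[X²] = 48 + (12)²
= 192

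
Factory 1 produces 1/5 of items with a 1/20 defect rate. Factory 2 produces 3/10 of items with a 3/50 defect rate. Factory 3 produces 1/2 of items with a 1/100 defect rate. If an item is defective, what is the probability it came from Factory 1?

Using Bayes' theorem:
P(F1) = 1/5, P(D|F1) = 1/20
P(F2) = 3/10, P(D|F2) = 3/50
P(F3) = 1/2, P(D|F3) = 1/100
P(D) = P(D|F1)P(F1) + P(D|F2)P(F2) + P(D|F3)P(F3)
     = \frac{33}{1000}
P(F1|D) = P(D|F1)P(F1) / P(D)
= \frac{10}{33}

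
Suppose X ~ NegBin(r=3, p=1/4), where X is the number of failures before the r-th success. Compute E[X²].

Using the identity E[X²] = Var(X) + (E[X])²:
E[X] = 9
Var(X) = 36
E[X²] = 36 + (9)²
= 117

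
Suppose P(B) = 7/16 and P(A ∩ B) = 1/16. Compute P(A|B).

P(A|B) = P(A ∩ B) / P(B)
= (1/16) / (7/16)
= 1/7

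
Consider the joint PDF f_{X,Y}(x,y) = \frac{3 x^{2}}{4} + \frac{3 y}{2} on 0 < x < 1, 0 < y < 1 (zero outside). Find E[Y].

E[Y] = ∫_0^1 ∫_0^1 y × f(x,y) dx dy
= \frac{5}{8}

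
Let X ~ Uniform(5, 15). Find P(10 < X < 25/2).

P(10 < X < 25/2) = ∫_{10}^{25/2} f(x) dx
where f(x) = \frac{1}{10}
= \frac{1}{4}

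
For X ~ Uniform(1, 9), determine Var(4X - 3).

For X ~ Uniform(1, 9):
Var(X) = \frac{16}{3}
Var(4X - 3) = (4)² × Var(X) = 16 × \frac{16}{3} = \frac{256}{3}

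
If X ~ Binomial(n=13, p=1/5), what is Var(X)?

For X ~ Binomial(n=13, p=1/5):
Var(X) = \frac{52}{25}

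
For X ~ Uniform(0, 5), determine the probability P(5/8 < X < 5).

P(5/8 < X < 5) = ∫_{5/8}^{5} f(x) dx
where f(x) = \frac{1}{5}
= \frac{7}{8}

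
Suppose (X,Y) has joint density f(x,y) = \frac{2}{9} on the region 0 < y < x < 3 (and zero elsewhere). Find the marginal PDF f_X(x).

f_X(x) = ∫_0^x \frac{2}{9} dy = \frac{2 x}{9}
for 0 < x < 3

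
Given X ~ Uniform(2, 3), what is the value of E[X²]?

Using the identity E[X²] = Var(X) + (E[X])²:
E[X] = \frac{5}{2}
Var(X) = \frac{1}{12}
E[X²] = \frac{1}{12} + (\frac{5}{2})²
= \frac{19}{3}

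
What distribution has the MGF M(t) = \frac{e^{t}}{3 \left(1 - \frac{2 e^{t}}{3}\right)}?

The MGF M(t) = \frac{e^{t}}{3 \left(1 - \frac{2 e^{t}}{3}\right)} is the standard form for the Geometric distribution.
Comparing with the known MGF formula identifies: Geometric(p=1/3), X = trial number of first success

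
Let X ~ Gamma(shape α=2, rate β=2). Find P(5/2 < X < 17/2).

P(5/2 < X < 17/2) = ∫_{5/2}^{17/2} f(x) dx
where f(x) = 4 x e^{- 2 x}
= \frac{6 \left(-3 + e^{12}\right)}{e^{17}}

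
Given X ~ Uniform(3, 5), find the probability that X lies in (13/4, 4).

P(13/4 < X < 4) = ∫_{13/4}^{4} f(x) dx
where f(x) = \frac{1}{2}
= \frac{3}{8}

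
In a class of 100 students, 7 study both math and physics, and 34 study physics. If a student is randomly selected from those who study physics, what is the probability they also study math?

P(A ∩ B) = 7/100
P(B) = 34/100 = 17/50
P(A|B) = P(A ∩ B) / P(B) = (7/100) / (17/50) = 7/34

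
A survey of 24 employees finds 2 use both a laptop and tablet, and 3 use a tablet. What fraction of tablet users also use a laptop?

P(A ∩ B) = 2/24 = 1/12
P(B) = 3/24 = 1/8
P(A|B) = P(A ∩ B) / P(B) = (1/12) / (1/8) = 2/3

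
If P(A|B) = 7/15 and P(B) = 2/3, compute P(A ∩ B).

By definition, P(A|B) = P(A ∩ B) / P(B)
So P(A ∩ B) = P(A|B) × P(B)
= 7/15 × 2/3
= 14/45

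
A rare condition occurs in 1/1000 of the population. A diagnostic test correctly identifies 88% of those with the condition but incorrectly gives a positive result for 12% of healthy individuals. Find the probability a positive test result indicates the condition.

Let D = the rare event, + = positive/flagged.
P(D) = 1/1000
P(+|D) = 88/100 = 22/25
P(+|D') = 12/100 = 3/25
P(+) = P(+|D)P(D) + P(+|D')P(D')
     = \frac{22}{25} × \frac{1}{1000} + \frac{3}{25} × \frac{999}{1000}
     = \frac{3019}{25000}
P(D|+) = P(+|D)P(D)/P(+) = \frac{22}{3019}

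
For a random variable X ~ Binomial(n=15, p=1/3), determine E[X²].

Using the identity E[X²] = Var(X) + (E[X])²:
E[X] = 5
Var(X) = \frac{10}{3}
E[X²] = \frac{10}{3} + (5)²
= \frac{85}{3}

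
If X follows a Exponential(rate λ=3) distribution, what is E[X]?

For X ~ Exponential(rate λ=3), the expected value is:
E[X] = \frac{1}{3}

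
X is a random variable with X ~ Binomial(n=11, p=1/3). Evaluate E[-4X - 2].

For X ~ Binomial(n=11, p=1/3):
E[X] = \frac{11}{3}
E[-4X - 2] = -4 × E[X] - 2 = - \frac{50}{3}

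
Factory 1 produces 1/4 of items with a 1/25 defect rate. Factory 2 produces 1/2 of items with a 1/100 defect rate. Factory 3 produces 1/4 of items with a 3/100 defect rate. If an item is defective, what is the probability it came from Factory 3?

Using Bayes' theorem:
P(F1) = 1/4, P(D|F1) = 1/25
P(F2) = 1/2, P(D|F2) = 1/100
P(F3) = 1/4, P(D|F3) = 3/100
P(D) = P(D|F1)P(F1) + P(D|F2)P(F2) + P(D|F3)P(F3)
     = \frac{9}{400}
P(F3|D) = P(D|F3)P(F3) / P(D)
= \frac{1}{3}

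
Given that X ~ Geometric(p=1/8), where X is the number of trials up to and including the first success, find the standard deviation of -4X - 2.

For X ~ Geometric(p=1/8), where X is the number of trials up to and including the first success:
Var(X) = 56
SD(X) = √(Var(X)) = √(56) = 2 \sqrt{14}
SD(-4X - 2) = |-4| × SD(X) = 4 × 2 \sqrt{14} = 8 \sqrt{14}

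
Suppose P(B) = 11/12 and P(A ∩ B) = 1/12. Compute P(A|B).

P(A|B) = P(A ∩ B) / P(B)
= (1/12) / (11/12)
= 1/11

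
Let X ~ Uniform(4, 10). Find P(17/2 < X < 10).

P(17/2 < X < 10) = ∫_{17/2}^{10} f(x) dx
where f(x) = \frac{1}{6}
= \frac{1}{4}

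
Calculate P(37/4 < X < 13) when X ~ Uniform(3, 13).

P(37/4 < X < 13) = ∫_{37/4}^{13} f(x) dx
where f(x) = \frac{1}{10}
= \frac{3}{8}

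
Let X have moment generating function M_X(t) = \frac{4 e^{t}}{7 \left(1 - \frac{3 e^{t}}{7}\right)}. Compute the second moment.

To find E[X^2], compute M^(2)(0):
M^(1)(t) = \frac{4 e^{t}}{7 \left(1 - \frac{3 e^{t}}{7}\right)} + \frac{12 e^{2 t}}{49 \left(1 - \frac{3 e^{t}}{7}\right)^{2}}
M^(2)(t) = \frac{4 e^{t}}{7 \left(1 - \frac{3 e^{t}}{7}\right)} + \frac{36 e^{2 t}}{49 \left(1 - \frac{3 e^{t}}{7}\right)^{2}} + \frac{72 e^{3 t}}{343 \left(1 - \frac{3 e^{t}}{7}\right)^{3}}
M^(2)(0) = \frac{35}{8}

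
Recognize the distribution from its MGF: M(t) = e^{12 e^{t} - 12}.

The MGF M(t) = e^{12 e^{t} - 12} is the standard form for the Poisson distribution.
Comparing with the known MGF formula identifies: Poisson(λ=12)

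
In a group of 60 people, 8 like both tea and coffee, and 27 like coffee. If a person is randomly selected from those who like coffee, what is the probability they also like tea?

P(A ∩ B) = 8/60 = 2/15
P(B) = 27/60 = 9/20
P(A|B) = P(A ∩ B) / P(B) = (2/15) / (9/20) = 8/27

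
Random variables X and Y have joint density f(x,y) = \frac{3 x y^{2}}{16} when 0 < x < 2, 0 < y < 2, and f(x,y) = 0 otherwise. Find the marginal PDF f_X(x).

f_X(x) = ∫_0^2 f(x,y) dy
= ∫_0^2 \frac{3 x y^{2}}{16} dy
= \frac{x}{2} for 0 < x < 2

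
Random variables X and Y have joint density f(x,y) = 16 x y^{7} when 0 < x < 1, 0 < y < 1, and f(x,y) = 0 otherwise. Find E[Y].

E[Y] = ∫_0^1 ∫_0^1 y × f(x,y) dx dy
= \frac{8}{9}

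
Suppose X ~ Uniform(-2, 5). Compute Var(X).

For X ~ Uniform(-2, 5):
Var(X) = \frac{49}{12}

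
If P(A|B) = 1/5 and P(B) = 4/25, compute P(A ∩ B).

By definition, P(A|B) = P(A ∩ B) / P(B)
So P(A ∩ B) = P(A|B) × P(B)
= 1/5 × 4/25
= 4/125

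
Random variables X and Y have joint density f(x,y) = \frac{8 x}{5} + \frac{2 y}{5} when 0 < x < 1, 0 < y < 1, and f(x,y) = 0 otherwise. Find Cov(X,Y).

E[XY] = ∫∫ xy × f(x,y) dx dy = \frac{1}{3}
E[X] = \frac{19}{30}
E[Y] = \frac{8}{15}
Cov(X,Y) = E[XY] - E[X]E[Y] = - \frac{1}{225}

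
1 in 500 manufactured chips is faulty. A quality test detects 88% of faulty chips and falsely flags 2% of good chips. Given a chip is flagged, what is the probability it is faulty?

Let D = the rare event, + = positive/flagged.
P(D) = 1/500
P(+|D) = 88/100 = 22/25
P(+|D') = 2/100 = 1/50
P(+) = P(+|D)P(D) + P(+|D')P(D')
     = \frac{22}{25} × \frac{1}{500} + \frac{1}{50} × \frac{499}{500}
     = \frac{543}{25000}
P(D|+) = P(+|D)P(D)/P(+) = \frac{44}{543}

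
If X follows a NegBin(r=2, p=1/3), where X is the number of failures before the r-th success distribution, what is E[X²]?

Using the identity E[X²] = Var(X) + (E[X])²:
E[X] = 4
Var(X) = 12
E[X²] = 12 + (4)²
= 28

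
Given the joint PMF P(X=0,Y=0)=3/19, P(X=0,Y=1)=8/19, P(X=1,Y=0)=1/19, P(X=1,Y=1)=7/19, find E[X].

First find marginal of X:
P(X=0) = 11/19
P(X=1) = 8/19
E[X] = 0 × 11/19 + 1 × 8/19 = 8/19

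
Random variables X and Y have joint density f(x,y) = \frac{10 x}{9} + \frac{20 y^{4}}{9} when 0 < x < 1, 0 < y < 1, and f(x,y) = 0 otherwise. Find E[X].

E[X] = ∫_0^1 ∫_0^1 x × f(x,y) dy dx
= ∫_0^1 ∫_0^1 x × (\frac{10 x}{9} + \frac{20 y^{4}}{9}) dy dx
= \frac{16}{27}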